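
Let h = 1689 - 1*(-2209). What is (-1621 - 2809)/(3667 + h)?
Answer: -886/1513 ≈ -0.58559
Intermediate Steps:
h = 3898 (h = 1689 + 2209 = 3898)
(-1621 - 2809)/(3667 + h) = (-1621 - 2809)/(3667 + 3898) = -4430/7565 = -4430*1/7565 = -886/1513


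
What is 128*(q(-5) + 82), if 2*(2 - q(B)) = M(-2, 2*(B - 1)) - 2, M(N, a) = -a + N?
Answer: 10240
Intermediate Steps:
M(N, a) = N - a
q(B) = 3 + B (q(B) = 2 - ((-2 - 2*(B - 1)) - 2)/2 = 2 - ((-2 - 2*(-1 + B)) - 2)/2 = 2 - ((-2 - (-2 + 2*B)) - 2)/2 = 2 - ((-2 + (2 - 2*B)) - 2)/2 = 2 - (-2*B - 2)/2 = 2 - (-2 - 2*B)/2 = 2 + (1 + B) = 3 + B)
128*(q(-5) + 82) = 128*((3 - 5) + 82) = 128*(-2 + 82) = 128*80 = 10240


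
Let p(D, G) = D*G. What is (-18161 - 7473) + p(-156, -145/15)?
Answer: -24126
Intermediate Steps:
(-18161 - 7473) + p(-156, -145/15) = (-18161 - 7473) - (-22620)/15 = -25634 - (-22620)/15 = -25634 - 156*(-29/3) = -25634 + 1508 = -24126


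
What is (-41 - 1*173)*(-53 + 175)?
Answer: -26108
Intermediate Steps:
(-41 - 1*173)*(-53 + 175) = (-41 - 173)*122 = -214*122 = -26108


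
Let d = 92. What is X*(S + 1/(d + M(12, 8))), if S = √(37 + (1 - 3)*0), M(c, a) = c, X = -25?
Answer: -25/104 - 25*√37 ≈ -152.31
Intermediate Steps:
S = √37 (S = √(37 - 2*0) = √(37 + 0) = √37 ≈ 6.0828)
X*(S + 1/(d + M(12, 8))) = -25*(√37 + 1/(92 + 12)) = -25*(√37 + 1/104) = -25*(1/104 + √37) = -25/104 - 25*√37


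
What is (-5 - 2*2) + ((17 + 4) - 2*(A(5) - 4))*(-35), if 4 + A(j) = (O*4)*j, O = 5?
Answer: 5696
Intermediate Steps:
A(j) = -4 + 20*j (A(j) = -4 + (5*4)*j = -4 + 20*j)
(-5 - 2*2) + ((17 + 4) - 2*(A(5) - 4))*(-35) = (-5 - 2*2) + ((17 + 4) - 2*((-4 + 20*5) - 4))*(-35) = (-5 - 4) + (21 - 2*((-4 + 100) - 4))*(-35) = -9 + (21 - 2*(96 - 4))*(-35) = -9 + (21 - 2*92)*(-35) = -9 + (21 - 184)*(-35) = -9 - 163*(-35) = -9 + 5705 = 5696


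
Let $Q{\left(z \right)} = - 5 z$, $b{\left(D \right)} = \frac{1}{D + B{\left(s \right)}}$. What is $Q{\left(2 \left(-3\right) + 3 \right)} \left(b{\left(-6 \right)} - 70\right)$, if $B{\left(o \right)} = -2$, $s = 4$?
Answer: $- \frac{8415}{8} \approx -1051.9$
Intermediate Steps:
$b{\left(D \right)} = \frac{1}{-2 + D}$ ($b{\left(D \right)} = \frac{1}{D - 2} = \frac{1}{-2 + D}$)
$Q{\left(2 \left(-3\right) + 3 \right)} \left(b{\left(-6 \right)} - 70\right) = - 5 \left(2 \left(-3\right) + 3\right) \left(\frac{1}{-2 - 6} - 70\right) = - 5 \left(-6 + 3\right) \left(\frac{1}{-8} - 70\right) = \left(-5\right) \left(-3\right) \left(- \frac{1}{8} - 70\right) = 15 \left(- \frac{561}{8}\right) = - \frac{8415}{8}$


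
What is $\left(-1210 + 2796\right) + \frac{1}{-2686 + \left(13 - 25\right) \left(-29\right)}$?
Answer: $\frac{3708067}{2338} \approx 1586.0$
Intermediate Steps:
$\left(-1210 + 2796\right) + \frac{1}{-2686 + \left(13 - 25\right) \left(-29\right)} = 1586 + \frac{1}{-2686 - -348} = 1586 + \frac{1}{-2686 + 348} = 1586 + \frac{1}{-2338} = 1586 - \frac{1}{2338} = \frac{3708067}{2338}$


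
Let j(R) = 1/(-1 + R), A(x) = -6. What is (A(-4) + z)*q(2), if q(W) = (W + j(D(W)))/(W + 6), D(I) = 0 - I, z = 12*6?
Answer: 55/4 ≈ 13.750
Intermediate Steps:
z = 72
D(I) = -I
q(W) = (W + 1/(-1 - W))/(6 + W) (q(W) = (W + 1/(-1 - W))/(W + 6) = (W + 1/(-1 - W))/(6 + W))
(A(-4) + z)*q(2) = (-6 + 72)*((-1 + 2*(1 + 2))/((1 + 2)*(6 + 2))) = 66*((-1 + 2*3)/(3*8)) = 66*((1/3)*(1/8)*(-1 + 6)) = 66*((1/3)*(1/8)*5) = 66*(5/24) = 55/4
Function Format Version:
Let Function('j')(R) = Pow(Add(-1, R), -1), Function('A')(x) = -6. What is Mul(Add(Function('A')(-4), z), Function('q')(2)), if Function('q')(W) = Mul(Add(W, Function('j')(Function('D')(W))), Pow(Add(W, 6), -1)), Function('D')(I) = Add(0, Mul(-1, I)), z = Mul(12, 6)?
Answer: Rational(55, 4) ≈ 13.750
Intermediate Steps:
z = 72
Function('D')(I) = Mul(-1, I)
Function('q')(W) = Mul(Pow(Add(6, W), -1), Add(W, Pow(Add(-1, Mul(-1, W)), -1))) (Function('q')(W) = Mul(Add(W, Pow(Add(-1, Mul(-1, W)), -1)), Pow(Add(W, 6), -1)) = Mul(Add(W, Pow(Add(-1, Mul(-1, W)), -1)), Pow(Add(6, W), -1)) = Mul(Pow(Add(6, W), -1), Add(W, Pow(Add(-1, Mul(-1, W)), -1))))
Mul(Add(Function('A')(-4), z), Function('q')(2)) = Mul(Add(-6, 72), Mul(Pow(Add(1, 2), -1), Pow(Add(6, 2), -1), Add(-1, Mul(2, Add(1, 2))))) = Mul(66, Mul(Pow(3, -1), Pow(8, -1), Add(-1, Mul(2, 3)))) = Mul(66, Mul(Rational(1, 3), Rational(1, 8), Add(-1, 6))) = Mul(66, Mul(Rational(1, 3), Rational(1, 8), 5)) = Mul(66, Rational(5, 24)) = Rational(55, 4)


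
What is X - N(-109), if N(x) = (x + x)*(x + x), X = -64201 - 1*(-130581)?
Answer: 18856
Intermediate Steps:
X = 66380 (X = -64201 + 130581 = 66380)
N(x) = 4*x**2 (N(x) = (2*x)*(2*x) = 4*x**2)
X - N(-109) = 66380 - 4*(-109)**2 = 66380 - 4*11881 = 66380 - 1*47524 = 66380 - 47524 = 18856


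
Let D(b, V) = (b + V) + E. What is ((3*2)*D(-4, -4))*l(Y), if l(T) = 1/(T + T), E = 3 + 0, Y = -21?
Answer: 5/7 ≈ 0.71429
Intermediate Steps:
E = 3
l(T) = 1/(2*T)
D(b, V) = 3 + V + b (D(b, V) = (b + V) + 3 = (V + b) + 3 = 3 + V + b)
((3*2)*D(-4, -4))*l(Y) = ((3*2)*(3 - 4 - 4))*((½)/(-21)) = (6*(-5))*((½)*(-1/21)) = -30*(-1/42) = 5/7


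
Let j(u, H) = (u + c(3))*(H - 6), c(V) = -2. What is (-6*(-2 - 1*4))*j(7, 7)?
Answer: 180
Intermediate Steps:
j(u, H) = (-6 + H)*(-2 + u) (j(u, H) = (u - 2)*(H - 6) = (-2 + u)*(-6 + H) = (-6 + H)*(-2 + u))
(-6*(-2 - 1*4))*j(7, 7) = (-6*(-2 - 1*4))*(12 - 6*7 - 2*7 + 7*7) = (-6*(-2 - 4))*(12 - 42 - 14 + 49) = -6*(-6)*5 = 36*5 = 180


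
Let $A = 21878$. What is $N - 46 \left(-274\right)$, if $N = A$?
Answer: $34482$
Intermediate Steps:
$N = 21878$
$N - 46 \left(-274\right) = 21878 - 46 \left(-274\right) = 21878 - -12604 = 21878 + 12604 = 34482$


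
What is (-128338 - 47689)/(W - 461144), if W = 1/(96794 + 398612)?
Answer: 87204831962/228453504463 ≈ 0.38172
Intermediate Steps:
W = 1/495406 ≈ 2.0185e-6
(-128338 - 47689)/(W - 461144) = (-128338 - 47689)/(1/495406 - 461144) = -176027/(-228453504463/495406) = -176027*(-495406/228453504463) = 87204831962/228453504463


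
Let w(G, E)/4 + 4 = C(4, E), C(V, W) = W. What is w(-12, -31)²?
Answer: 19600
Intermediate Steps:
w(G, E) = -16 + 4*E
w(-12, -31)² = (-16 + 4*(-31))² = (-16 - 124)² = (-140)² = 19600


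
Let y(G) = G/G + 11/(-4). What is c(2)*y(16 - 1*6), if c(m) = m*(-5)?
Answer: 35/2 ≈ 17.500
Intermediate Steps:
c(m) = -5*m
y(G) = -7/4 (y(G) = 1 + 11*(-1/4) = 1 - 11/4 = -7/4)
c(2)*y(16 - 1*6) = -5*2*(-7/4) = -10*(-7/4) = 35/2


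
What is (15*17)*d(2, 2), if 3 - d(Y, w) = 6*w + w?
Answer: -2805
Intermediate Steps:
d(Y, w) = 3 - 7*w (d(Y, w) = 3 - (6*w + w) = 3 - 7*w)
(15*17)*d(2, 2) = (15*17)*(3 - 7*2) = 255*(3 - 14) = 255*(-11) = -2805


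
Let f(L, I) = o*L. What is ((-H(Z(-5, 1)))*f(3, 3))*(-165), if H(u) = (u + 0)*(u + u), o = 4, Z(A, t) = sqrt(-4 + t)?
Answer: -11880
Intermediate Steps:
H(u) = 2*u**2 (H(u) = u*(2*u) = 2*u**2)
f(L, I) = 4*L
((-H(Z(-5, 1)))*f(3, 3))*(-165) = ((-2*(sqrt(-4 + 1))**2)*(4*3))*(-165) = (-2*(sqrt(-3))**2*12)*(-165) = (-2*(I*sqrt(3))**2*12)*(-165) = (-2*(-3)*12)*(-165) = (-1*(-6)*12)*(-165) = (6*12)*(-165) = 72*(-165) = -11880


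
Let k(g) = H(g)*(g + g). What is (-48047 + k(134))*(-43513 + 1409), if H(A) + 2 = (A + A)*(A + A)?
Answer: -808407283896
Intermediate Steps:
H(A) = -2 + 4*A² (H(A) = -2 + (A + A)*(A + A) = -2 + (2*A)*(2*A) = -2 + 4*A²)
k(g) = 2*g*(-2 + 4*g²) (k(g) = (-2 + 4*g²)*(g + g) = (-2 + 4*g²)*(2*g) = 2*g*(-2 + 4*g²))
(-48047 + k(134))*(-43513 + 1409) = (-48047 + (-4*134 + 8*134³))*(-43513 + 1409) = (-48047 + (-536 + 8*2406104))*(-42104) = (-48047 + (-536 + 19248832))*(-42104) = (-48047 + 19248296)*(-42104) = 19200249*(-42104) = -808407283896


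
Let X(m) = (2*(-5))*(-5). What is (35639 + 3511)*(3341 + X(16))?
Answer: 132757650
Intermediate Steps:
X(m) = 50 (X(m) = -10*(-5) = 50)
(35639 + 3511)*(3341 + X(16)) = (35639 + 3511)*(3341 + 50) = 39150*3391 = 132757650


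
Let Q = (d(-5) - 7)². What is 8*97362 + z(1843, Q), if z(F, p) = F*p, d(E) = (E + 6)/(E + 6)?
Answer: 845244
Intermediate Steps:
d(E) = 1 (d(E) = (6 + E)/(6 + E) = 1)
Q = 36 (Q = (1 - 7)² = (-6)² = 36)
8*97362 + z(1843, Q) = 8*97362 + 1843*36 = 778896 + 66348 = 845244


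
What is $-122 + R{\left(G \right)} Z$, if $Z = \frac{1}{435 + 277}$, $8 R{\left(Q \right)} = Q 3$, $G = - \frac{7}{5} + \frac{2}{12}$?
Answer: $- \frac{6949157}{56960} \approx -122.0$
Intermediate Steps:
$G = - \frac{37}{30}$ ($G = \left(-7\right) \frac{1}{5} + 2 \cdot \frac{1}{12} = - \frac{7}{5} + \frac{1}{6} = - \frac{37}{30} \approx -1.2333$)
$R{\left(Q \right)} = \frac{3 Q}{8}$ ($R{\left(Q \right)} = \frac{Q 3}{8} = \frac{3 Q}{8}$)
$Z = \frac{1}{712} \approx 0.0014045$
$-122 + R{\left(G \right)} Z = -122 + \frac{3}{8} \left(- \frac{37}{30}\right) \frac{1}{712} = -122 - \frac{37}{56960} = - \frac{6949157}{56960}$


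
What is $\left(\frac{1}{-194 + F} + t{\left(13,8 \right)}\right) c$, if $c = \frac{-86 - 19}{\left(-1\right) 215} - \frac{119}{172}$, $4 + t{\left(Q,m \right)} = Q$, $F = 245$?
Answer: $- \frac{4025}{2193} \approx -1.8354$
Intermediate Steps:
$t{\left(Q,m \right)} = -4 + Q$
$c = - \frac{35}{172}$ ($c = \frac{-86 - 19}{-215} - \frac{119}{172} = \left(-105\right) \left(- \frac{1}{215}\right) - \frac{119}{172} = \frac{21}{43} - \frac{119}{172} = - \frac{35}{172} \approx -0.20349$)
$\left(\frac{1}{-194 + F} + t{\left(13,8 \right)}\right) c = \left(\frac{1}{-194 + 245} + \left(-4 + 13\right)\right) \left(- \frac{35}{172}\right) = \left(\frac{1}{51} + 9\right) \left(- \frac{35}{172}\right) = \frac{460}{51} \left(- \frac{35}{172}\right) = - \frac{4025}{2193}$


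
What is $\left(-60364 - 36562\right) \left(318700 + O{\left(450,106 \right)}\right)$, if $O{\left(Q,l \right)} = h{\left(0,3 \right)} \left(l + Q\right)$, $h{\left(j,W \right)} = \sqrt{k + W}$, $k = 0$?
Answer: $-30890316200 - 53890856 \sqrt{3} \approx -3.0984 \cdot 10^{10}$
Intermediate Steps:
$h{\left(j,W \right)} = \sqrt{W}$ ($h{\left(j,W \right)} = \sqrt{0 + W} = \sqrt{W}$)
$O{\left(Q,l \right)} = \sqrt{3} \left(Q + l\right)$ ($O{\left(Q,l \right)} = \sqrt{3} \left(l + Q\right) = \sqrt{3} \left(Q + l\right)$)
$\left(-60364 - 36562\right) \left(318700 + O{\left(450,106 \right)}\right) = \left(-60364 - 36562\right) \left(318700 + \sqrt{3} \left(450 + 106\right)\right) = - 96926 \left(318700 + \sqrt{3} \cdot 556\right) = - 96926 \left(318700 + 556 \sqrt{3}\right) = -30890316200 - 53890856 \sqrt{3}$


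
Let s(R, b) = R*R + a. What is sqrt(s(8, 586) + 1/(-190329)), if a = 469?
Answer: 2*sqrt(4826998290531)/190329 ≈ 23.087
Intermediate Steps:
s(R, b) = 469 + R**2 (s(R, b) = R*R + 469 = R**2 + 469 = 469 + R**2)
sqrt(s(8, 586) + 1/(-190329)) = sqrt((469 + 8**2) + 1/(-190329)) = sqrt((469 + 64) - 1/190329) = sqrt(533 - 1/190329) = sqrt(101445356/190329) = 2*sqrt(4826998290531)/190329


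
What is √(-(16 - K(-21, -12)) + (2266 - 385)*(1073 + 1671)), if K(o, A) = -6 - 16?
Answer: √5161426 ≈ 2271.9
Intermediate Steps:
K(o, A) = -22
√(-(16 - K(-21, -12)) + (2266 - 385)*(1073 + 1671)) = √(-(16 - 1*(-22)) + (2266 - 385)*(1073 + 1671)) = √(-(16 + 22) + 1881*2744) = √(-1*38 + 5161464) = √(-38 + 5161464) = √5161426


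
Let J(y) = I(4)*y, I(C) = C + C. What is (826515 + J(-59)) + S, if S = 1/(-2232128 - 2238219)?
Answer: 3692698846920/4470347 ≈ 8.2604e+5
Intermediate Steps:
I(C) = 2*C
J(y) = 8*y (J(y) = (2*4)*y = 8*y)
S = -1/4470347 (S = 1/(-4470347) = -1/4470347 ≈ -2.2370e-7)
(826515 + J(-59)) + S = (826515 + 8*(-59)) - 1/4470347 = (826515 - 472) - 1/4470347 = 826043 - 1/4470347 = 3692698846920/4470347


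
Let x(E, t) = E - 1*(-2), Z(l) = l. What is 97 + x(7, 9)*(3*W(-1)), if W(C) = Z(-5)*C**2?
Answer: -38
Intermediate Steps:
x(E, t) = 2 + E (x(E, t) = E + 2 = 2 + E)
W(C) = -5*C**2
97 + x(7, 9)*(3*W(-1)) = 97 + (2 + 7)*(3*(-5*(-1)**2)) = 97 + 9*(3*(-5*1)) = 97 + 9*(3*(-5)) = 97 + 9*(-15) = 97 - 135 = -38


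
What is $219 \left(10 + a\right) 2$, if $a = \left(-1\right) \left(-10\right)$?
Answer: $8760$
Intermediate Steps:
$a = 10$
$219 \left(10 + a\right) 2 = 219 \left(10 + 10\right) 2 = 219 \cdot 20 \cdot 2 = 219 \cdot 40 = 8760$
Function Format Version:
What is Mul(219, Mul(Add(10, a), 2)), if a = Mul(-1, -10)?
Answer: 8760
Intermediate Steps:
a = 10
Mul(219, Mul(Add(10, a), 2)) = Mul(219, Mul(Add(10, 10), 2)) = Mul(219, Mul(20, 2)) = Mul(219, 40) = 8760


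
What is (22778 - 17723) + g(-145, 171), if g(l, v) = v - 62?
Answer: 5164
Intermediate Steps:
g(l, v) = -62 + v
(22778 - 17723) + g(-145, 171) = (22778 - 17723) + (-62 + 171) = 5055 + 109 = 5164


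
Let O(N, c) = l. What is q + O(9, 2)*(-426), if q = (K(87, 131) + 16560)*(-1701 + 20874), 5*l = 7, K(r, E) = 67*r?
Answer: 2146318503/5 ≈ 4.2926e+8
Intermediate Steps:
l = 7/5 (l = (1/5)*7 = 7/5 ≈ 1.4000)
O(N, c) = 7/5
q = 429264297 (q = (67*87 + 16560)*(-1701 + 20874) = (5829 + 16560)*19173 = 22389*19173 = 429264297)
q + O(9, 2)*(-426) = 429264297 + (7/5)*(-426) = 429264297 - 2982/5 = 2146318503/5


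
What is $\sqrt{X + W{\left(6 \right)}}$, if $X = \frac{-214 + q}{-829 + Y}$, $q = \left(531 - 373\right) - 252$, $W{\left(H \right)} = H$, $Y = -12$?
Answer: $\frac{\sqrt{5354}}{29} \approx 2.5231$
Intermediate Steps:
$q = -94$ ($q = 158 - 252 = -94$)
$X = \frac{308}{841}$ ($X = \frac{-214 - 94}{-829 - 12} = - \frac{308}{-841} = \left(-308\right) \left(- \frac{1}{841}\right) = \frac{308}{841} \approx 0.36623$)
$\sqrt{X + W{\left(6 \right)}} = \sqrt{\frac{308}{841} + 6} = \sqrt{\frac{5354}{841}} = \frac{\sqrt{5354}}{29}$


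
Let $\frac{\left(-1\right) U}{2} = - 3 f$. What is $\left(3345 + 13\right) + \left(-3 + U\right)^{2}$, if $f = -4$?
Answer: $4087$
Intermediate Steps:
$U = -24$ ($U = - 2 \left(\left(-3\right) \left(-4\right)\right) = \left(-2\right) 12 = -24$)
$\left(3345 + 13\right) + \left(-3 + U\right)^{2} = \left(3345 + 13\right) + \left(-3 - 24\right)^{2} = 3358 + \left(-27\right)^{2} = 3358 + 729 = 4087$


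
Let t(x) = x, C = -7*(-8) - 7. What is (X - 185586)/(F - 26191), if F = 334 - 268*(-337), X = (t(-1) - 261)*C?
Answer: -198424/64459 ≈ -3.0783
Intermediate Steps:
C = 49 (C = 56 - 7 = 49)
X = -12838 (X = (-1 - 261)*49 = -262*49 = -12838)
F = 90650 (F = 334 + 90316 = 90650)
(X - 185586)/(F - 26191) = (-12838 - 185586)/(90650 - 26191) = -198424/64459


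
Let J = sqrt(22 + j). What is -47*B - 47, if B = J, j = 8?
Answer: -47 - 47*sqrt(30) ≈ -304.43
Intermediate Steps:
J = sqrt(30) (J = sqrt(22 + 8) = sqrt(30) ≈ 5.4772)
B = sqrt(30) ≈ 5.4772
-47*B - 47 = -47*sqrt(30) - 47 = -47 - 47*sqrt(30)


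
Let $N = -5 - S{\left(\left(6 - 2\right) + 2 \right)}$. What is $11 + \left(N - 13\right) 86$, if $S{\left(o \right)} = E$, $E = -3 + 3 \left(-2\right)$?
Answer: $-763$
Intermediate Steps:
$E = -9$ ($E = -3 - 6 = -9$)
$S{\left(o \right)} = -9$
$N = 4$ ($N = -5 - -9 = -5 + 9 = 4$)
$11 + \left(N - 13\right) 86 = 11 + \left(4 - 13\right) 86 = 11 - 774 = -763$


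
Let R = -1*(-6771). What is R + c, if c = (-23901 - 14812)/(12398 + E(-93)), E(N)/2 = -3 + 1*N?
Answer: 82608113/12206 ≈ 6767.8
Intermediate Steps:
E(N) = -6 + 2*N (E(N) = 2*(-3 + 1*N) = 2*(-3 + N) = -6 + 2*N)
R = 6771
c = -38713/12206 (c = (-23901 - 14812)/(12398 + (-6 + 2*(-93))) = -38713/(12398 + (-6 - 186)) = -38713/(12398 - 192) = -38713/12206 ≈ -3.1716)
R + c = 6771 - 38713/12206 = 82608113/12206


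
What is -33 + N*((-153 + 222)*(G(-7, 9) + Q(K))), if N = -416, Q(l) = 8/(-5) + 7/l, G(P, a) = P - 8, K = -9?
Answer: 7481681/15 ≈ 4.9878e+5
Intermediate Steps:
G(P, a) = -8 + P
Q(l) = -8/5 + 7/l (Q(l) = 8*(-⅕) + 7/l = -8/5 + 7/l)
-33 + N*((-153 + 222)*(G(-7, 9) + Q(K))) = -33 - 416*(-153 + 222)*((-8 - 7) + (-8/5 + 7/(-9))) = -33 - 28704*(-15 + (-8/5 + 7*(-⅑))) = -33 - 28704*(-15 + (-8/5 - 7/9)) = -33 - 28704*(-15 - 107/45) = -33 - 28704*(-782)/45 = -33 - 416*(-17986/15) = -33 + 7482176/15 = 7481681/15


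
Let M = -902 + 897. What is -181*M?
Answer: 905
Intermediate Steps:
M = -5
-181*M = -181*(-5) = 905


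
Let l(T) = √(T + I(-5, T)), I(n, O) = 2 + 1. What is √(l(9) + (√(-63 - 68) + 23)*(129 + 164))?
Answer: √(6739 + 2*√3 + 293*I*√131) ≈ 84.477 + 19.849*I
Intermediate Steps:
I(n, O) = 3
l(T) = √(3 + T) (l(T) = √(T + 3) = √(3 + T))
√(l(9) + (√(-63 - 68) + 23)*(129 + 164)) = √(√(3 + 9) + (√(-63 - 68) + 23)*(129 + 164)) = √(√12 + (√(-131) + 23)*293) = √(2*√3 + (I*√131 + 23)*293) = √(2*√3 + (23 + I*√131)*293) = √(2*√3 + (6739 + 293*I*√131)) = √(6739 + 2*√3 + 293*I*√131)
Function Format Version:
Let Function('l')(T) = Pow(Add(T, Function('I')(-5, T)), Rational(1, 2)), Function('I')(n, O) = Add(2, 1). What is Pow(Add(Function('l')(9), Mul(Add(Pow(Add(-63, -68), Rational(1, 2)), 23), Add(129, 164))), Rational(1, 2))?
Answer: Pow(Add(6739, Mul(2, Pow(3, Rational(1, 2))), Mul(293, I, Pow(131, Rational(1, 2)))), Rational(1, 2)) ≈ Add(84.477, Mul(19.849, I))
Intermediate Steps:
Function('I')(n, O) = 3
Function('l')(T) = Pow(Add(3, T), Rational(1, 2)) (Function('l')(T) = Pow(Add(T, 3), Rational(1, 2)) = Pow(Add(3, T), Rational(1, 2)))
Pow(Add(Function('l')(9), Mul(Add(Pow(Add(-63, -68), Rational(1, 2)), 23), Add(129, 164))), Rational(1, 2)) = Pow(Add(Pow(Add(3, 9), Rational(1, 2)), Mul(Add(Pow(Add(-63, -68), Rational(1, 2)), 23), Add(129, 164))), Rational(1, 2)) = Pow(Add(Pow(12, Rational(1, 2)), Mul(Add(Pow(-131, Rational(1, 2)), 23), 293)), Rational(1, 2)) = Pow(Add(Mul(2, Pow(3, Rational(1, 2))), Mul(Add(Mul(I, Pow(131, Rational(1, 2))), 23), 293)), Rational(1, 2)) = Pow(Add(Mul(2, Pow(3, Rational(1, 2))), Mul(Add(23, Mul(I, Pow(131, Rational(1, 2)))), 293)), Rational(1, 2)) = Pow(Add(Mul(2, Pow(3, Rational(1, 2))), Add(6739, Mul(293, I, Pow(131, Rational(1, 2))))), Rational(1, 2)) = Pow(Add(6739, Mul(2, Pow(3, Rational(1, 2))), Mul(293, I, Pow(131, Rational(1, 2)))), Rational(1, 2))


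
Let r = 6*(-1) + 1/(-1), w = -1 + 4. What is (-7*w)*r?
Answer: 147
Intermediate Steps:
w = 3
r = -7 (r = -6 - 1 = -7)
(-7*w)*r = -7*3*(-7) = -21*(-7) = 147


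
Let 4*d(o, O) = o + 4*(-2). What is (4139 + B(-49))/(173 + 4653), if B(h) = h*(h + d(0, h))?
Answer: 3319/2413 ≈ 1.3755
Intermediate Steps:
d(o, O) = -2 + o/4 (d(o, O) = (o + 4*(-2))/4 = (o - 8)/4 = (-8 + o)/4 = -2 + o/4)
B(h) = h*(-2 + h) (B(h) = h*(h + (-2 + (¼)*0)) = h*(h + (-2 + 0)) = h*(h - 2) = h*(-2 + h))
(4139 + B(-49))/(173 + 4653) = (4139 - 49*(-2 - 49))/(173 + 4653) = (4139 - 49*(-51))/4826 = (4139 + 2499)*(1/4826) = 6638*(1/4826) = 3319/2413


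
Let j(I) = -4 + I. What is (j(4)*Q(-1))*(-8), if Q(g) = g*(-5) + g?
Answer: 0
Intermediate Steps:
Q(g) = -4*g (Q(g) = -5*g + g = -4*g)
(j(4)*Q(-1))*(-8) = ((-4 + 4)*(-4*(-1)))*(-8) = (0*4)*(-8) = 0*(-8) = 0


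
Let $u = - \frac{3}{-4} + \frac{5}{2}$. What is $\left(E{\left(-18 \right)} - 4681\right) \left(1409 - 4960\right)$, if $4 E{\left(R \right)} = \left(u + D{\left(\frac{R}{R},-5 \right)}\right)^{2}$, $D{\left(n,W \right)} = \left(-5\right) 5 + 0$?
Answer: $\frac{1036945265}{64} \approx 1.6202 \cdot 10^{7}$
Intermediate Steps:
$D{\left(n,W \right)} = -25$ ($D{\left(n,W \right)} = -25 + 0 = -25$)
$u = \frac{13}{4}$ ($u = \left(-3\right) \left(- \frac{1}{4}\right) + 5 \cdot \frac{1}{2} = \frac{3}{4} + \frac{5}{2} = \frac{13}{4} \approx 3.25$)
$E{\left(R \right)} = \frac{7569}{64}$ ($E{\left(R \right)} = \frac{\left(\frac{13}{4} - 25\right)^{2}}{4} = \frac{\left(- \frac{87}{4}\right)^{2}}{4} = \frac{1}{4} \cdot \frac{7569}{16} = \frac{7569}{64}$)
$\left(E{\left(-18 \right)} - 4681\right) \left(1409 - 4960\right) = \left(\frac{7569}{64} - 4681\right) \left(1409 - 4960\right) = \left(- \frac{292015}{64}\right) \left(-3551\right) = \frac{1036945265}{64}$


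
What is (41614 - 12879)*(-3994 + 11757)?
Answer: 223069805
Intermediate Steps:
(41614 - 12879)*(-3994 + 11757) = 28735*7763 = 223069805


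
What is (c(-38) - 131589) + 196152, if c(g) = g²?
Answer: 66007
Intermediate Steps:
(c(-38) - 131589) + 196152 = ((-38)² - 131589) + 196152 = (1444 - 131589) + 196152 = -130145 + 196152 = 66007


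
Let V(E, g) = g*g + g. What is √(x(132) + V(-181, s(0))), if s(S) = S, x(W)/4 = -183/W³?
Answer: I*√671/1452 ≈ 0.01784*I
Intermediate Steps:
x(W) = -732/W³ (x(W) = 4*(-183/W³) = -732/W³)
V(E, g) = g + g² (V(E, g) = g² + g = g + g²)
√(x(132) + V(-181, s(0))) = √(-732/132³ + 0*(1 + 0)) = √(-732*1/2299968 + 0*1) = √(-61/191664 + 0) = √(-61/191664) = I*√671/1452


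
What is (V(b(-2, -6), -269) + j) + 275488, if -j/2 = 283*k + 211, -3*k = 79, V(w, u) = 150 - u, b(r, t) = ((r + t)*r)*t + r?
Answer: 871169/3 ≈ 2.9039e+5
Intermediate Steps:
b(r, t) = r + r*t*(r + t) (b(r, t) = (r*(r + t))*t + r = r*t*(r + t) + r = r + r*t*(r + t))
k = -79/3 (k = -⅓*79 = -79/3 ≈ -26.333)
j = 43448/3 (j = -2*(283*(-79/3) + 211) = -2*(-22357/3 + 211) = -2*(-21724/3) = 43448/3 ≈ 14483.)
(V(b(-2, -6), -269) + j) + 275488 = ((150 - 1*(-269)) + 43448/3) + 275488 = ((150 + 269) + 43448/3) + 275488 = (419 + 43448/3) + 275488 = 44705/3 + 275488 = 871169/3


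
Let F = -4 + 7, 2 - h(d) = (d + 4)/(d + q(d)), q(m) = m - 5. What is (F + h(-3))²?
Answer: 3136/121 ≈ 25.917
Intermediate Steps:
q(m) = -5 + m
h(d) = 2 - (4 + d)/(-5 + 2*d) (h(d) = 2 - (d + 4)/(d + (-5 + d)) = 2 - (4 + d)/(-5 + 2*d))
F = 3
(F + h(-3))² = (3 + (-14 + 3*(-3))/(-5 + 2*(-3)))² = (3 + (-14 - 9)/(-5 - 6))² = (3 - 23/(-11))² = (3 - 1/11*(-23))² = (3 + 23/11)² = (56/11)² = 3136/121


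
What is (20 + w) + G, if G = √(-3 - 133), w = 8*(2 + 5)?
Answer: 76 + 2*I*√34 ≈ 76.0 + 11.662*I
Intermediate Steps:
w = 56 (w = 8*7 = 56)
G = 2*I*√34 (G = √(-136) = 2*I*√34 ≈ 11.662*I)
(20 + w) + G = (20 + 56) + 2*I*√34 = 76 + 2*I*√34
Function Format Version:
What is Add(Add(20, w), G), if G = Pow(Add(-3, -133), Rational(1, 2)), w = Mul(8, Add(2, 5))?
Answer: Add(76, Mul(2, I, Pow(34, Rational(1, 2)))) ≈ Add(76.000, Mul(11.662, I))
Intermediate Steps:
w = 56 (w = Mul(8, 7) = 56)
G = Mul(2, I, Pow(34, Rational(1, 2))) (G = Pow(-136, Rational(1, 2)) = Mul(2, I, Pow(34, Rational(1, 2))) ≈ Mul(11.662, I))
Add(Add(20, w), G) = Add(Add(20, 56), Mul(2, I, Pow(34, Rational(1, 2)))) = Add(76, Mul(2, I, Pow(34, Rational(1, 2))))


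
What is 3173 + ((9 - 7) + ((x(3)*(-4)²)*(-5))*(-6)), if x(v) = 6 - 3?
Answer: 4615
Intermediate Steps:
x(v) = 3
3173 + ((9 - 7) + ((x(3)*(-4)²)*(-5))*(-6)) = 3173 + ((9 - 7) + ((3*(-4)²)*(-5))*(-6)) = 3173 + (2 + ((3*16)*(-5))*(-6)) = 3173 + (2 + (48*(-5))*(-6)) = 3173 + (2 - 240*(-6)) = 3173 + (2 + 1440) = 3173 + 1442 = 4615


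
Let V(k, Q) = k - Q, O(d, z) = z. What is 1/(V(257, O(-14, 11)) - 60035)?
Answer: -1/59789 ≈ -1.6725e-5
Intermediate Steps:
1/(V(257, O(-14, 11)) - 60035) = 1/((257 - 1*11) - 60035) = 1/((257 - 11) - 60035) = 1/(246 - 60035) = 1/(-59789) = -1/59789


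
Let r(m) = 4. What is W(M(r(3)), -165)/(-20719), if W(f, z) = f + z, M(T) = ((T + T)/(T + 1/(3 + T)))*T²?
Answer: 3889/600851 ≈ 0.0064725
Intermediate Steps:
M(T) = 2*T³/(T + 1/(3 + T)) (M(T) = ((2*T)/(T + 1/(3 + T)))*T² = (2*T/(T + 1/(3 + T)))*T² = 2*T³/(T + 1/(3 + T)))
W(M(r(3)), -165)/(-20719) = (2*4³*(3 + 4)/(1 + 4² + 3*4) - 165)/(-20719) = (2*64*7/(1 + 16 + 12) - 165)*(-1/20719) = (2*64*7/29 - 165)*(-1/20719) = (2*64*(1/29)*7 - 165)*(-1/20719) = (896/29 - 165)*(-1/20719) = -3889/29*(-1/20719) = 3889/600851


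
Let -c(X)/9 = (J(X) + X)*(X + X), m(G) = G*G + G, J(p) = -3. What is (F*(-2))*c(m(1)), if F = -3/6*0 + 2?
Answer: -144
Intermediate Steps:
m(G) = G + G² (m(G) = G² + G = G + G²)
c(X) = -18*X*(-3 + X) (c(X) = -9*(-3 + X)*(X + X) = -9*(-3 + X)*2*X = -18*X*(-3 + X))
F = 2 (F = -3*⅙*0 + 2 = -½*0 + 2 = 0 + 2 = 2)
(F*(-2))*c(m(1)) = (2*(-2))*(18*(1*(1 + 1))*(3 - (1 + 1))) = -72*1*2*(3 - 2) = -72*2*(3 - 1*2) = -72*2*(3 - 2) = -72*2 = -4*36 = -144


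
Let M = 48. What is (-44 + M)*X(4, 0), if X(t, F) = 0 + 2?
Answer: 8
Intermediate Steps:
X(t, F) = 2
(-44 + M)*X(4, 0) = (-44 + 48)*2 = 4*2 = 8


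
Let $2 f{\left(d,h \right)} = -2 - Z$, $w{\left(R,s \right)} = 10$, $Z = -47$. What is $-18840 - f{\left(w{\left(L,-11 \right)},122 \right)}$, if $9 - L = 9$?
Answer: $- \frac{37725}{2} \approx -18863.0$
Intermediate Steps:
$L = 0$ ($L = 9 - 9 = 0$)
$f{\left(d,h \right)} = \frac{45}{2}$ ($f{\left(d,h \right)} = \frac{-2 - -47}{2} = \frac{-2 + 47}{2} = \frac{1}{2} \cdot 45 = \frac{45}{2}$)
$-18840 - f{\left(w{\left(L,-11 \right)},122 \right)} = -18840 - \frac{45}{2} = - \frac{37725}{2}$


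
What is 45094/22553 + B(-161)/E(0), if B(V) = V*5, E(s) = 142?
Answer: -11751817/3202526 ≈ -3.6695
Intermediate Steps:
B(V) = 5*V
45094/22553 + B(-161)/E(0) = 45094/22553 + (5*(-161))/142 = 45094*(1/22553) - 805*1/142 = 45094/22553 - 805/142 = -11751817/3202526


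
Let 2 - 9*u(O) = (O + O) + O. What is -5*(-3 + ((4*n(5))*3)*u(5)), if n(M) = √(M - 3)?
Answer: 15 + 260*√2/3 ≈ 137.57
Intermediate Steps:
u(O) = 2/9 - O/3 (u(O) = 2/9 - ((O + O) + O)/9 = 2/9 - (2*O + O)/9 = 2/9 - O/3)
n(M) = √(-3 + M)
-5*(-3 + ((4*n(5))*3)*u(5)) = -5*(-3 + ((4*√(-3 + 5))*3)*(2/9 - ⅓*5)) = -5*(-3 + ((4*√2)*3)*(2/9 - 5/3)) = -5*(-3 + (12*√2)*(-13/9)) = -5*(-3 - 52*√2/3) = 15 + 260*√2/3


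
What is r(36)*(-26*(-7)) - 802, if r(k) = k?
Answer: 5750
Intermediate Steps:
r(36)*(-26*(-7)) - 802 = 36*(-26*(-7)) - 802 = 36*182 - 802 = 6552 - 802 = 5750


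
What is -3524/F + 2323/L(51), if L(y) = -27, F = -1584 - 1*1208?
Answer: -1597667/18846 ≈ -84.775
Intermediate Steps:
F = -2792 (F = -1584 - 1208 = -2792)
-3524/F + 2323/L(51) = -3524/(-2792) + 2323/(-27) = -3524*(-1/2792) + 2323*(-1/27) = 881/698 - 2323/27 = -1597667/18846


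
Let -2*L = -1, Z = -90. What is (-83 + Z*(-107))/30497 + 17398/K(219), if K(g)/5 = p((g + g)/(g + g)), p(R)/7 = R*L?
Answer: 1061507757/1067395 ≈ 994.48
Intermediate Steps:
L = ½ (L = -½*(-1) = ½ ≈ 0.50000)
p(R) = 7*R/2 (p(R) = 7*(R*(½)) = 7*(R/2) = 7*R/2)
K(g) = 35/2 (K(g) = 5*(7*((g + g)/(g + g))/2) = 5*(7*((2*g)/((2*g)))/2) = 5*(7*((2*g)*(1/(2*g)))/2) = 5*((7/2)*1) = 5*(7/2) = 35/2)
(-83 + Z*(-107))/30497 + 17398/K(219) = (-83 - 90*(-107))/30497 + 17398/(35/2) = (-83 + 9630)*(1/30497) + 17398*(2/35) = 9547*(1/30497) + 34796/35 = 9547/30497 + 34796/35 = 1061507757/1067395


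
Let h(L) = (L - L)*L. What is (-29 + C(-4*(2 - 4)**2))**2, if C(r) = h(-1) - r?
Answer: 169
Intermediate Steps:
h(L) = 0 (h(L) = 0*L = 0)
C(r) = -r (C(r) = 0 - r = -r)
(-29 + C(-4*(2 - 4)**2))**2 = (-29 - (-4)*(2 - 4)**2)**2 = (-29 - (-4)*(-2)**2)**2 = (-29 - (-4)*4)**2 = (-29 - 1*(-16))**2 = (-29 + 16)**2 = (-13)**2 = 169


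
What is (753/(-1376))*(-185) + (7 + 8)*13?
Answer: 407625/1376 ≈ 296.24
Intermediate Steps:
(753/(-1376))*(-185) + (7 + 8)*13 = (753*(-1/1376))*(-185) + 15*13 = -753/1376*(-185) + 195 = 139305/1376 + 195 = 407625/1376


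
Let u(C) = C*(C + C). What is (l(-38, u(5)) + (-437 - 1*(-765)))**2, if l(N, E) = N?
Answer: 84100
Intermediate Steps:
u(C) = 2*C**2 (u(C) = C*(2*C) = 2*C**2)
(l(-38, u(5)) + (-437 - 1*(-765)))**2 = (-38 + (-437 - 1*(-765)))**2 = (-38 + (-437 + 765))**2 = (-38 + 328)**2 = 290**2 = 84100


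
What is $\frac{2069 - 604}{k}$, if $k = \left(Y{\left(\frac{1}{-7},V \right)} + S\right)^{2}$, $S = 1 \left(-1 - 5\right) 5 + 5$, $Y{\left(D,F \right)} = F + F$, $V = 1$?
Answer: $\frac{1465}{529} \approx 2.7694$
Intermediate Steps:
$Y{\left(D,F \right)} = 2 F$
$S = -25$ ($S = 1 \left(-6\right) 5 + 5 = \left(-6\right) 5 + 5 = -30 + 5 = -25$)
$k = 529$ ($k = \left(2 \cdot 1 - 25\right)^{2} = \left(2 - 25\right)^{2} = \left(-23\right)^{2} = 529$)
$\frac{2069 - 604}{k} = \frac{2069 - 604}{529} = 1465 \cdot \frac{1}{529} = \frac{1465}{529}$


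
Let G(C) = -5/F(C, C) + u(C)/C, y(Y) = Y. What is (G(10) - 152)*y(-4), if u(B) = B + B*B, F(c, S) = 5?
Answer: 568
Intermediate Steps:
u(B) = B + B²
G(C) = C (G(C) = -5/5 + (C*(1 + C))/C = -5*⅕ + (1 + C) = -1 + (1 + C) = C)
(G(10) - 152)*y(-4) = (10 - 152)*(-4) = -142*(-4) = 568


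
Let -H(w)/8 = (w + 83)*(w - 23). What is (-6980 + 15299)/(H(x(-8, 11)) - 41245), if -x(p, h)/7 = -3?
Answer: -8319/39581 ≈ -0.21018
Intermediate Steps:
x(p, h) = 21 (x(p, h) = -7*(-3) = 21)
H(w) = -8*(-23 + w)*(83 + w) (H(w) = -8*(w + 83)*(w - 23) = -8*(83 + w)*(-23 + w) = -8*(-23 + w)*(83 + w))
(-6980 + 15299)/(H(x(-8, 11)) - 41245) = (-6980 + 15299)/((15272 - 480*21 - 8*21²) - 41245) = 8319/((15272 - 10080 - 8*441) - 41245) = 8319/((15272 - 10080 - 3528) - 41245) = 8319/(1664 - 41245) = 8319/(-39581) = 8319*(-1/39581) = -8319/39581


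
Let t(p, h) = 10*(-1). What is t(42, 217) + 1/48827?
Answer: -488269/48827 ≈ -10.000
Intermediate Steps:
t(p, h) = -10
t(42, 217) + 1/48827 = -10 + 1/48827 = -488269/48827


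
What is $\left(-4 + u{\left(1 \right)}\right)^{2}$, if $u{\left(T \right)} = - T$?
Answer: $25$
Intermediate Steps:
$\left(-4 + u{\left(1 \right)}\right)^{2} = \left(-4 - 1\right)^{2} = \left(-5\right)^{2} = 25$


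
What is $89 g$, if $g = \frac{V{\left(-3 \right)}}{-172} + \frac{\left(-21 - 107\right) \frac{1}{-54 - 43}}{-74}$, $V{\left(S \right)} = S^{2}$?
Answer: $- \frac{3854501}{617308} \approx -6.244$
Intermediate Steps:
$g = - \frac{43309}{617308}$ ($g = \frac{\left(-3\right)^{2}}{-172} + \frac{\left(-21 - 107\right) \frac{1}{-54 - 43}}{-74} = 9 \left(- \frac{1}{172}\right) + - \frac{128}{-97} \left(- \frac{1}{74}\right) = - \frac{9}{172} + \left(-128\right) \left(- \frac{1}{97}\right) \left(- \frac{1}{74}\right) = - \frac{9}{172} + \frac{128}{97} \left(- \frac{1}{74}\right) = - \frac{9}{172} - \frac{64}{3589} = - \frac{43309}{617308} \approx -0.070158$)
$89 g = 89 \left(- \frac{43309}{617308}\right) = - \frac{3854501}{617308}$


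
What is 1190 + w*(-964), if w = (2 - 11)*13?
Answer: 113978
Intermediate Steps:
w = -117 (w = -9*13 = -117)
1190 + w*(-964) = 1190 - 117*(-964) = 1190 + 112788 = 113978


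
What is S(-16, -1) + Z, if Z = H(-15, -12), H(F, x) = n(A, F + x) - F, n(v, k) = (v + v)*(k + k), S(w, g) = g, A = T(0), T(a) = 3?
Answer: -310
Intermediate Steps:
A = 3
n(v, k) = 4*k*v (n(v, k) = (2*v)*(2*k) = 4*k*v)
H(F, x) = 11*F + 12*x (H(F, x) = 4*(F + x)*3 - F = (12*F + 12*x) - F = 11*F + 12*x)
Z = -309 (Z = 11*(-15) + 12*(-12) = -165 - 144 = -309)
S(-16, -1) + Z = -1 - 309 = -310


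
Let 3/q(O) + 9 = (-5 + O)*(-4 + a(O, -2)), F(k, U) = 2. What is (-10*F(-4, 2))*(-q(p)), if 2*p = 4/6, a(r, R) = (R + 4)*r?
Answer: 540/59 ≈ 9.1525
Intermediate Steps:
a(r, R) = r*(4 + R) (a(r, R) = (4 + R)*r = r*(4 + R))
p = ⅓ (p = (4/6)/2 = (4*(⅙))/2 = (½)*(⅔) = ⅓ ≈ 0.33333)
q(O) = 3/(-9 + (-5 + O)*(-4 + 2*O)) (q(O) = 3/(-9 + (-5 + O)*(-4 + O*(4 - 2))) = 3/(-9 + (-5 + O)*(-4 + O*2)) = 3/(-9 + (-5 + O)*(-4 + 2*O)))
(-10*F(-4, 2))*(-q(p)) = (-10*2)*(-3/(11 - 14*⅓ + 2*(⅓)²)) = -(-20)*3/(11 - 14/3 + 2*(⅑)) = -(-20)*3/(11 - 14/3 + 2/9) = -(-20)*3/(59/9) = -(-20)*3*(9/59) = -(-20)*27/59 = -20*(-27/59) = 540/59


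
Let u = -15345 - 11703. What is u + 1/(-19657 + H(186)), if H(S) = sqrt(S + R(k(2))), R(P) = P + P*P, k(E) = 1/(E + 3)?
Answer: -261281964809737/9659936569 - 20*sqrt(291)/9659936569 ≈ -27048.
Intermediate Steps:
u = -27048
k(E) = 1/(3 + E)
R(P) = P + P**2
H(S) = sqrt(6/25 + S) (H(S) = sqrt(S + (1 + 1/(3 + 2))/(3 + 2)) = sqrt(S + (1 + 1/5)/5) = sqrt(S + (1/5)*(6/5)) = sqrt(S + 6/25) = sqrt(6/25 + S))
u + 1/(-19657 + H(186)) = -27048 + 1/(-19657 + sqrt(6 + 25*186)/5) = -27048 + 1/(-19657 + sqrt(6 + 4650)/5) = -27048 + 1/(-19657 + sqrt(4656)/5) = -27048 + 1/(-19657 + (4*sqrt(291))/5) = -27048 + 1/(-19657 + 4*sqrt(291)/5)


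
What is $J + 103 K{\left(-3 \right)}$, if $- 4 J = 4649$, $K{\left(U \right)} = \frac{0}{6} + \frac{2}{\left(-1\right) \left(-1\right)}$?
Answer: $- \frac{3825}{4} \approx -956.25$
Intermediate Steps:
$K{\left(U \right)} = 2$ ($K{\left(U \right)} = 0 \cdot \frac{1}{6} + \frac{2}{1} = 0 + 2 \cdot 1 = 0 + 2 = 2$)
$J = - \frac{4649}{4}$ ($J = \left(- \frac{1}{4}\right) 4649 = - \frac{4649}{4} \approx -1162.3$)
$J + 103 K{\left(-3 \right)} = - \frac{4649}{4} + 103 \cdot 2 = - \frac{4649}{4} + 206 = - \frac{3825}{4}$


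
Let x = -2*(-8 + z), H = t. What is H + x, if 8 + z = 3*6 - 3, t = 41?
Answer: 43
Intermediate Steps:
H = 41
z = 7 (z = -8 + (3*6 - 3) = -8 + (18 - 3) = -8 + 15 = 7)
x = 2 (x = -2*(-8 + 7) = -2*(-1) = 2)
H + x = 41 + 2 = 43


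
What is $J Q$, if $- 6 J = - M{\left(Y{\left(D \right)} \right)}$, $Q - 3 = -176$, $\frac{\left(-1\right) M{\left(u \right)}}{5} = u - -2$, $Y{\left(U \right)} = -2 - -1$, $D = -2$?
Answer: $\frac{865}{6} \approx 144.17$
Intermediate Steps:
$Y{\left(U \right)} = -1$ ($Y{\left(U \right)} = -2 + 1 = -1$)
$M{\left(u \right)} = -10 - 5 u$ ($M{\left(u \right)} = - 5 \left(u - -2\right) = - 5 \left(u + 2\right) = - 5 \left(2 + u\right) = -10 - 5 u$)
$Q = -173$ ($Q = 3 - 176 = -173$)
$J = - \frac{5}{6}$ ($J = - \frac{\left(-1\right) \left(-10 - -5\right)}{6} = - \frac{\left(-1\right) \left(-10 + 5\right)}{6} = - \frac{\left(-1\right) \left(-5\right)}{6} = \left(- \frac{1}{6}\right) 5 = - \frac{5}{6} \approx -0.83333$)
$J Q = \left(- \frac{5}{6}\right) \left(-173\right) = \frac{865}{6}$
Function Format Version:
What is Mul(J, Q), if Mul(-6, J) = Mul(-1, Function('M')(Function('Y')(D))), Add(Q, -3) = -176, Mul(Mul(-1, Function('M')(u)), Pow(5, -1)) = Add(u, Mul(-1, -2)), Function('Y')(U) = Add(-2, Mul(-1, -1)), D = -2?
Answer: Rational(865, 6) ≈ 144.17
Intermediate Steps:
Function('Y')(U) = -1 (Function('Y')(U) = Add(-2, 1) = -1)
Function('M')(u) = Add(-10, Mul(-5, u)) (Function('M')(u) = Mul(-5, Add(u, Mul(-1, -2))) = Mul(-5, Add(u, 2)) = Mul(-5, Add(2, u)) = Add(-10, Mul(-5, u)))
Q = -173 (Q = Add(3, -176) = -173)
J = Rational(-5, 6) (J = Mul(Rational(-1, 6), Mul(-1, Add(-10, Mul(-5, -1)))) = Mul(Rational(-1, 6), Mul(-1, Add(-10, 5))) = Mul(Rational(-1, 6), Mul(-1, -5)) = Mul(Rational(-1, 6), 5) = Rational(-5, 6) ≈ -0.83333)
Mul(J, Q) = Mul(Rational(-5, 6), -173) = Rational(865, 6)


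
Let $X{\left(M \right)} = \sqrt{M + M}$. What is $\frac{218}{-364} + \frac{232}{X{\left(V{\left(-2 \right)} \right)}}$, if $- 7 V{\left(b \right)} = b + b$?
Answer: $- \frac{109}{182} + 58 \sqrt{14} \approx 216.42$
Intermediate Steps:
$V{\left(b \right)} = - \frac{2 b}{7}$ ($V{\left(b \right)} = - \frac{b + b}{7} = - \frac{2 b}{7}$)
$X{\left(M \right)} = \sqrt{2} \sqrt{M}$ ($X{\left(M \right)} = \sqrt{2 M} = \sqrt{2} \sqrt{M}$)
$\frac{218}{-364} + \frac{232}{X{\left(V{\left(-2 \right)} \right)}} = \frac{218}{-364} + \frac{232}{\sqrt{2} \sqrt{\left(- \frac{2}{7}\right) \left(-2\right)}} = 218 \left(- \frac{1}{364}\right) + \frac{232}{\sqrt{2} \sqrt{\frac{4}{7}}} = - \frac{109}{182} + \frac{232}{\sqrt{2} \frac{2 \sqrt{7}}{7}} = - \frac{109}{182} + \frac{232}{\frac{2}{7} \sqrt{14}} = - \frac{109}{182} + 232 \frac{\sqrt{14}}{4} = - \frac{109}{182} + 58 \sqrt{14}$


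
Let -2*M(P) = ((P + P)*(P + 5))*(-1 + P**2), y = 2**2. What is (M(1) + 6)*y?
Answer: 24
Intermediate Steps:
y = 4
M(P) = -P*(-1 + P**2)*(5 + P) (M(P) = -(P + P)*(P + 5)*(-1 + P**2)/2 = -(2*P)*(5 + P)*(-1 + P**2)/2 = -2*P*(5 + P)*(-1 + P**2)/2 = -P*(-1 + P**2)*(5 + P))
(M(1) + 6)*y = (1*(5 + 1 - 1*1**3 - 5*1**2) + 6)*4 = (1*(5 + 1 - 1*1 - 5*1) + 6)*4 = (1*(5 + 1 - 1 - 5) + 6)*4 = (1*0 + 6)*4 = (0 + 6)*4 = 6*4 = 24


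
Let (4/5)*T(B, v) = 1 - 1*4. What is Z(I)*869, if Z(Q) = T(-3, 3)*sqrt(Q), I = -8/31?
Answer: -13035*I*sqrt(62)/62 ≈ -1655.4*I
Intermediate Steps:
T(B, v) = -15/4 (T(B, v) = 5*(1 - 1*4)/4 = 5*(1 - 4)/4 = (5/4)*(-3) = -15/4)
I = -8/31 (I = -8*1/31 = -8/31 ≈ -0.25806)
Z(Q) = -15*sqrt(Q)/4
Z(I)*869 = -15*I*sqrt(62)/62*869 = -13035*I*sqrt(62)/62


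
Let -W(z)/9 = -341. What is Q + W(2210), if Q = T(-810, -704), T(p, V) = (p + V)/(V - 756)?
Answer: 2241127/730 ≈ 3070.0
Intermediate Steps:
T(p, V) = (V + p)/(-756 + V)
W(z) = 3069 (W(z) = -9*(-341) = 3069)
Q = 757/730 (Q = (-704 - 810)/(-756 - 704) = -1514/(-1460) = -1/1460*(-1514) = 757/730 ≈ 1.0370)
Q + W(2210) = 757/730 + 3069 = 2241127/730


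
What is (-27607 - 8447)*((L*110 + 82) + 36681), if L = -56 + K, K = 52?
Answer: -1309589442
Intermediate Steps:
L = -4 (L = -56 + 52 = -4)
(-27607 - 8447)*((L*110 + 82) + 36681) = (-27607 - 8447)*((-4*110 + 82) + 36681) = -36054*((-440 + 82) + 36681) = -36054*(-358 + 36681) = -36054*36323 = -1309589442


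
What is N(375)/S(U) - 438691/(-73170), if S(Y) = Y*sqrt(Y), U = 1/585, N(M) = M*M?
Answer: 438691/73170 + 246796875*sqrt(65) ≈ 1.9897e+9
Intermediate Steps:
N(M) = M**2
U = 1/585 ≈ 0.0017094
S(Y) = Y**(3/2)
N(375)/S(U) - 438691/(-73170) = 375**2/((1/585)**(3/2)) - 438691/(-73170) = 140625/((sqrt(65)/114075)) - 438691*(-1/73170) = 140625*(1755*sqrt(65)) + 438691/73170 = 246796875*sqrt(65) + 438691/73170 = 438691/73170 + 246796875*sqrt(65)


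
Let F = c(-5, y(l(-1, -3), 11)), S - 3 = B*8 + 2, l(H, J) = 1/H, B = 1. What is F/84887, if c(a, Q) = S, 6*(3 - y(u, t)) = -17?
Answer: 13/84887 ≈ 0.00015314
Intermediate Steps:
y(u, t) = 35/6 (y(u, t) = 3 - 1/6*(-17) = 3 + 17/6 = 35/6)
S = 13 (S = 3 + (1*8 + 2) = 3 + (8 + 2) = 3 + 10 = 13)
c(a, Q) = 13
F = 13
F/84887 = 13/84887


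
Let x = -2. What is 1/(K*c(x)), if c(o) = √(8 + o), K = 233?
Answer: √6/1398 ≈ 0.0017521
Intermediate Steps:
1/(K*c(x)) = 1/(233*√(8 - 2)) = 1/(233*√6) = √6/1398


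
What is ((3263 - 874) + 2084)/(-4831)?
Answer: -4473/4831 ≈ -0.92590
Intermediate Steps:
((3263 - 874) + 2084)/(-4831) = (2389 + 2084)*(-1/4831) = 4473*(-1/4831) = -4473/4831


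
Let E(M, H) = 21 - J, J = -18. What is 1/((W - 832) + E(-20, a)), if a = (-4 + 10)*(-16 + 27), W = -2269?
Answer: -1/3062 ≈ -0.00032658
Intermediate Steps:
a = 66 (a = 6*11 = 66)
E(M, H) = 39 (E(M, H) = 21 - 1*(-18) = 21 + 18 = 39)
1/((W - 832) + E(-20, a)) = 1/((-2269 - 832) + 39) = 1/(-3101 + 39) = 1/(-3062) = -1/3062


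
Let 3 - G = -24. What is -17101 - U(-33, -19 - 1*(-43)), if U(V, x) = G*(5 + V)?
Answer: -16345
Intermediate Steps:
G = 27 (G = 3 - 1*(-24) = 3 + 24 = 27)
U(V, x) = 135 + 27*V (U(V, x) = 27*(5 + V) = 135 + 27*V)
-17101 - U(-33, -19 - 1*(-43)) = -17101 - (135 + 27*(-33)) = -17101 - (135 - 891) = -17101 - 1*(-756) = -17101 + 756 = -16345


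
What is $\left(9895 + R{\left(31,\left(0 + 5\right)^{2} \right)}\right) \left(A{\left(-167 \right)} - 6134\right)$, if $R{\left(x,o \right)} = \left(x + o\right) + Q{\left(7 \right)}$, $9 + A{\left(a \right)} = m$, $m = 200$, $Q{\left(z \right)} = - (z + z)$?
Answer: $-59055591$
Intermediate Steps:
$Q{\left(z \right)} = - 2 z$
$A{\left(a \right)} = 191$ ($A{\left(a \right)} = -9 + 200 = 191$)
$R{\left(x,o \right)} = -14 + o + x$ ($R{\left(x,o \right)} = \left(x + o\right) - 14 = \left(o + x\right) - 14 = -14 + o + x$)
$\left(9895 + R{\left(31,\left(0 + 5\right)^{2} \right)}\right) \left(A{\left(-167 \right)} - 6134\right) = \left(9895 + \left(-14 + \left(0 + 5\right)^{2} + 31\right)\right) \left(191 - 6134\right) = \left(9895 + \left(-14 + 5^{2} + 31\right)\right) \left(-5943\right) = \left(9895 + \left(-14 + 25 + 31\right)\right) \left(-5943\right) = \left(9895 + 42\right) \left(-5943\right) = 9937 \left(-5943\right) = -59055591$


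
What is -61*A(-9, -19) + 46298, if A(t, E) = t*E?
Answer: 35867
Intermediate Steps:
A(t, E) = E*t
-61*A(-9, -19) + 46298 = -(-1159)*(-9) + 46298 = -61*171 + 46298 = -10431 + 46298 = 35867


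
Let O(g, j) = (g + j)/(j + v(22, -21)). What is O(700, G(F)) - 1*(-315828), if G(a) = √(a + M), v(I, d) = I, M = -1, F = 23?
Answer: 2211029/7 - 113*√22/77 ≈ 3.1585e+5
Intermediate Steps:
G(a) = √(-1 + a) (G(a) = √(a - 1) = √(-1 + a))
O(g, j) = (g + j)/(22 + j) (O(g, j) = (g + j)/(j + 22) = (g + j)/(22 + j))
O(700, G(F)) - 1*(-315828) = (700 + √(-1 + 23))/(22 + √(-1 + 23)) - 1*(-315828) = (700 + √22)/(22 + √22) + 315828 = 315828 + (700 + √22)/(22 + √22)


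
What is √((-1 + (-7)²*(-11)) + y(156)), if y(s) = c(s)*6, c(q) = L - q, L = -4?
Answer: 10*I*√15 ≈ 38.73*I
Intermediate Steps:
c(q) = -4 - q
y(s) = -24 - 6*s (y(s) = (-4 - s)*6 = -24 - 6*s)
√((-1 + (-7)²*(-11)) + y(156)) = √((-1 + (-7)²*(-11)) + (-24 - 6*156)) = √((-1 + 49*(-11)) + (-24 - 936)) = √((-1 - 539) - 960) = √(-540 - 960) = √(-1500) = 10*I*√15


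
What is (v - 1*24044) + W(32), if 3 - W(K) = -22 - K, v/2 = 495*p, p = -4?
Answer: -27947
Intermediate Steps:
v = -3960 (v = 2*(495*(-4)) = 2*(-1980) = -3960)
W(K) = 25 + K (W(K) = 3 - (-22 - K) = 3 + (22 + K) = 25 + K)
(v - 1*24044) + W(32) = (-3960 - 1*24044) + (25 + 32) = (-3960 - 24044) + 57 = -28004 + 57 = -27947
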